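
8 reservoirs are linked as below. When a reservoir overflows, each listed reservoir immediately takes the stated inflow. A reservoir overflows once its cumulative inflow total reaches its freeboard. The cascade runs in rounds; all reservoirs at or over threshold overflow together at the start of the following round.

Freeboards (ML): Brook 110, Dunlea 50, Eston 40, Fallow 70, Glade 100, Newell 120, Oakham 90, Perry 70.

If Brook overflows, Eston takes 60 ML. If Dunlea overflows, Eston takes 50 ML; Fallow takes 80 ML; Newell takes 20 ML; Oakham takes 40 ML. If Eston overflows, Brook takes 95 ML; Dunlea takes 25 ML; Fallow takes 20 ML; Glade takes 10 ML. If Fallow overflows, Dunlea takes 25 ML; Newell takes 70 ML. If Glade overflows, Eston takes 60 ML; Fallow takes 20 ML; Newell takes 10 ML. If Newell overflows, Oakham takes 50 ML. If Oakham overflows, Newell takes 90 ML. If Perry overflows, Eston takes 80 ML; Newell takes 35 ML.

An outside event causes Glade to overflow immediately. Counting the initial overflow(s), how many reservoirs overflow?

2

Round 1 — Glade overflows (initial).
  Eston: +60 → 60 ≥ 40
  Fallow: +20 → 20 < 70
  Newell: +10 → 10 < 120
Round 2 — Eston overflows.
  Brook: +95 → 95 < 110
  Dunlea: +25 → 25 < 50
  Fallow: +20 → 40 < 70
No further overflows.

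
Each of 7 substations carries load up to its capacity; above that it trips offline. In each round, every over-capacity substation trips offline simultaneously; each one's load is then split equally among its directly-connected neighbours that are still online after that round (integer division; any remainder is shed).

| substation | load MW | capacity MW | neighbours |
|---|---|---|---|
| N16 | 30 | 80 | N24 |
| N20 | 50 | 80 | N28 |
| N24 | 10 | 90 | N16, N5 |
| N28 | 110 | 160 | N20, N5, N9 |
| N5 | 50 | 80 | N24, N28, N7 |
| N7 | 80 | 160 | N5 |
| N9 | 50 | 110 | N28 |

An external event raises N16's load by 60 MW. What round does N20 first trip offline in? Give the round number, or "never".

Round 1 — N16 at 90 > 80. N16 trips offline.
  N16 sheds 90 MW to N24: 90 each.
    N24: 10+90 = 100 > 90
Round 2 — N24 trips offline.
  N24 sheds 100 MW to N5: 100 each.
    N5: 50+100 = 150 > 80
Round 3 — N5 trips offline.
  N5 sheds 150 MW to N28, N7: 75 each.
    N28: 110+75 = 185 > 160
    N7: 80+75 = 155 ≤ 160
Round 4 — N28 trips offline.
  N28 sheds 185 MW to N20, N9: 92 each (1 lost).
    N20: 50+92 = 142 > 80
    N9: 50+92 = 142 > 110
Round 5 — N20, N9 trip offline.
  N20 sheds 142 MW: no online neighbours, lost.
  N9 sheds 142 MW: no online neighbours, lost.
No further trips.

5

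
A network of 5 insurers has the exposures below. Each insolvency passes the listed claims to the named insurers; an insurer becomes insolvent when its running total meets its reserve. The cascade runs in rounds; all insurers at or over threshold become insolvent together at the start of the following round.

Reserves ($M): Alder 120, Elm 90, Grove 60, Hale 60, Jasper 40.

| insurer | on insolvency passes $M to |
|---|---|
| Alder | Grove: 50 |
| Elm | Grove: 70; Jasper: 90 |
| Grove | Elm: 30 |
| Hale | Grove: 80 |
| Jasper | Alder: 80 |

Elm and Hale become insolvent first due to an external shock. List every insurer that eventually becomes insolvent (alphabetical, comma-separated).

Round 1 — Elm, Hale become insolvent (initial).
  Grove: +70+80 → 150 ≥ 60
  Jasper: +90 → 90 ≥ 40
Round 2 — Grove, Jasper become insolvent.
  Alder: +80 → 80 < 120
No further insolvencies.

Elm, Grove, Hale, Jasper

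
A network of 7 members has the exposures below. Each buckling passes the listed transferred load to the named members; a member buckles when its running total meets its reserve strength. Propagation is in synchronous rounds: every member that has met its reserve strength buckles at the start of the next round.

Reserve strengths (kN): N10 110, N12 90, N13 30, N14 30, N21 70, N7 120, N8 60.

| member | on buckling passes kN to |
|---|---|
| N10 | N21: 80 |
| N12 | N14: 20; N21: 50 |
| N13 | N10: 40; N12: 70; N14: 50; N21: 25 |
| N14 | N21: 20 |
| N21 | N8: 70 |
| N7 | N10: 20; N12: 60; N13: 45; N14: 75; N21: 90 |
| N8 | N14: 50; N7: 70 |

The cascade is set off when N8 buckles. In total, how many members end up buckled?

Round 1 — N8 buckles (initial).
  N14: +50 → 50 ≥ 30
  N7: +70 → 70 < 120
Round 2 — N14 buckles.
  N21: +20 → 20 < 70
No further bucklings.

2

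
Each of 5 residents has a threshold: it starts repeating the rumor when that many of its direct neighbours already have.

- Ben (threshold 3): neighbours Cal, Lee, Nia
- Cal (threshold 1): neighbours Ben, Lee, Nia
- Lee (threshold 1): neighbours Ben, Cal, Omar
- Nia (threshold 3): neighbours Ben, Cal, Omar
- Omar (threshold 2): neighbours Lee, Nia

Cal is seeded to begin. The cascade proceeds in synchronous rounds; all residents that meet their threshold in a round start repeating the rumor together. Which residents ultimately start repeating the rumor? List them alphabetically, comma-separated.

Round 1 — Cal starts repeating the rumor (initial).
Round 2 — checking thresholds:
  Ben: 1 of 3 neighbours < 3, holds.
  Lee: 1 of 3 neighbours ≥ 1, starts repeating the rumor.
  Nia: 1 of 3 neighbours < 3, holds.
Round 3 — no new spreads; cascade stops.

Cal, Lee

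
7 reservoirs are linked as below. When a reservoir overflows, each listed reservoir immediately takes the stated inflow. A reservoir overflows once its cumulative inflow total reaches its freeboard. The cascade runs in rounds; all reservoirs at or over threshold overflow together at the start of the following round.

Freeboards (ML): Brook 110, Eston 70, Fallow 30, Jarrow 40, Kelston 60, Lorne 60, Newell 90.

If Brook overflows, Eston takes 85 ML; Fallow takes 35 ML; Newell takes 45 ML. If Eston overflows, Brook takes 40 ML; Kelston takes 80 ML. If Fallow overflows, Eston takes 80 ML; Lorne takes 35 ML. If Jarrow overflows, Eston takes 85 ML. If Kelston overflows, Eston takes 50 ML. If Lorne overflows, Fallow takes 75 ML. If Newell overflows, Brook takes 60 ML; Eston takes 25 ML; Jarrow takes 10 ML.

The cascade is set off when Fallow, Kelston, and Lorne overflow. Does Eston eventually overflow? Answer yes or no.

yes

Round 1 — Fallow, Kelston, Lorne overflow (initial).
  Eston: +80+50 → 130 ≥ 70
Round 2 — Eston overflows.
  Brook: +40 → 40 < 110
No further overflows.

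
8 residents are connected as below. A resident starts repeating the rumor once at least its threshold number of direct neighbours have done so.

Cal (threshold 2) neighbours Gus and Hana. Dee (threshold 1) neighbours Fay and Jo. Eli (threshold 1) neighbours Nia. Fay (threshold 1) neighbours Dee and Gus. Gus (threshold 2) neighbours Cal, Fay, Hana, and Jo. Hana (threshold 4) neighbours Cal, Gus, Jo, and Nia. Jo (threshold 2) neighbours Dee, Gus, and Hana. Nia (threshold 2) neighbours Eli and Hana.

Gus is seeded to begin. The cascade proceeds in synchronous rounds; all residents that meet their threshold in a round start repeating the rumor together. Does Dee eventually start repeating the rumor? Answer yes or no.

yes

Round 1 — Gus starts repeating the rumor (initial).
Round 2 — checking thresholds:
  Cal: 1 of 2 neighbours < 2, below threshold.
  Fay: 1 of 2 neighbours ≥ 1, starts repeating the rumor.
  Hana: 1 of 4 neighbours < 4, below threshold.
  Jo: 1 of 3 neighbours < 2, below threshold.
Round 3 — checking thresholds:
  Cal: 1 of 2 neighbours < 2, below threshold.
  Dee: 1 of 2 neighbours ≥ 1, starts repeating the rumor.
  Hana: 1 of 4 neighbours < 4, below threshold.
  Jo: 1 of 3 neighbours < 2, below threshold.
Round 4 — checking thresholds:
  Cal: 1 of 2 neighbours < 2, below threshold.
  Hana: 1 of 4 neighbours < 4, below threshold.
  Jo: 2 of 3 neighbours ≥ 2, starts repeating the rumor.
Round 5 — no new spreads; cascade stops.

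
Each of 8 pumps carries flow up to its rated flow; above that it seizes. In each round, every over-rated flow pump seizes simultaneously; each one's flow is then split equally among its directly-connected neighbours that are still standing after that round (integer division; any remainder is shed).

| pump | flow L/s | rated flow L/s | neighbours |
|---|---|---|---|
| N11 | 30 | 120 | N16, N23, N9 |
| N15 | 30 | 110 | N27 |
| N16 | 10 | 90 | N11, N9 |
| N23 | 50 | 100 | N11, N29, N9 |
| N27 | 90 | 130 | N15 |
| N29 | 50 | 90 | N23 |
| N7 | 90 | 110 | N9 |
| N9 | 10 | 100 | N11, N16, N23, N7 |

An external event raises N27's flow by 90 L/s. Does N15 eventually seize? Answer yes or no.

yes

Round 1 — N27 at 180 > 130. N27 seizes.
  N27 sheds 180 L/s to N15: 180 each.
    N15: 30+180 = 210 > 110
Round 2 — N15 seizes.
  N15 sheds 210 L/s: no online neighbours, lost.
No further seizures.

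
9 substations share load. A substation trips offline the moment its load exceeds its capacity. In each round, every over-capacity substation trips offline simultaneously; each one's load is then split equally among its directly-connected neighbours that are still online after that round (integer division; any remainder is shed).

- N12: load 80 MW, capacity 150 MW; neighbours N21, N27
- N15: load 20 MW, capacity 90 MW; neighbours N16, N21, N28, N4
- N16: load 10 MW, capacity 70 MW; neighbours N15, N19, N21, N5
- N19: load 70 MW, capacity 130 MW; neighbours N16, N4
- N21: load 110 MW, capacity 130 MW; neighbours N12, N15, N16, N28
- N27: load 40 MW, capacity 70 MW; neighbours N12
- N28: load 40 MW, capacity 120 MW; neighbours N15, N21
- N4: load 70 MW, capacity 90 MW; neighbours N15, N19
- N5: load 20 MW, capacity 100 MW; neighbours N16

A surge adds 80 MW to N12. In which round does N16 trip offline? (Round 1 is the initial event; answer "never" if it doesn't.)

3

Round 1 — N12 at 160 > 150. N12 trips offline.
  N12 sheds 160 MW to N21, N27: 80 each.
    N21: 110+80 = 190 > 130
    N27: 40+80 = 120 > 70
Round 2 — N21, N27 trip offline.
  N21 sheds 190 MW to N15, N16, N28: 63 each (1 lost).
    N15: 20+63 = 83 ≤ 90
    N16: 10+63 = 73 > 70
    N28: 40+63 = 103 ≤ 120
  N27 sheds 120 MW: no online neighbours, lost.
Round 3 — N16 trips offline.
  N16 sheds 73 MW to N15, N19, N5: 24 each (1 lost).
    N15: 83+24 = 107 > 90
    N19: 70+24 = 94 ≤ 130
    N5: 20+24 = 44 ≤ 100
Round 4 — N15 trips offline.
  N15 sheds 107 MW to N28, N4: 53 each (1 lost).
    N28: 103+53 = 156 > 120
    N4: 70+53 = 123 > 90
Round 5 — N28, N4 trip offline.
  N28 sheds 156 MW: no online neighbours, lost.
  N4 sheds 123 MW to N19: 123 each.
    N19: 94+123 = 217 > 130
Round 6 — N19 trips offline.
  N19 sheds 217 MW: no online neighbours, lost.
No further trips.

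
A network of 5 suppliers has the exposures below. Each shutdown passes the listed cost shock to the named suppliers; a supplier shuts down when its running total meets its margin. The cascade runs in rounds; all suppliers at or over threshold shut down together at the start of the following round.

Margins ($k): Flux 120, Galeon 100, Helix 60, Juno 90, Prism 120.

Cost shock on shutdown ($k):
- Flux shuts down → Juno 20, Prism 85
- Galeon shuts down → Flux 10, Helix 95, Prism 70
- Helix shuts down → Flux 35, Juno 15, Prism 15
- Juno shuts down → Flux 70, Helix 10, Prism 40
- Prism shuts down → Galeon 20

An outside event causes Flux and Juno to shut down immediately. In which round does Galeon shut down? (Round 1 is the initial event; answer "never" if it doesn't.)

never

Round 1 — Flux, Juno shut down (initial).
  Helix: +10 → 10 < 60
  Prism: +85+40 → 125 ≥ 120
Round 2 — Prism shuts down.
  Galeon: +20 → 20 < 100
No further shutdowns.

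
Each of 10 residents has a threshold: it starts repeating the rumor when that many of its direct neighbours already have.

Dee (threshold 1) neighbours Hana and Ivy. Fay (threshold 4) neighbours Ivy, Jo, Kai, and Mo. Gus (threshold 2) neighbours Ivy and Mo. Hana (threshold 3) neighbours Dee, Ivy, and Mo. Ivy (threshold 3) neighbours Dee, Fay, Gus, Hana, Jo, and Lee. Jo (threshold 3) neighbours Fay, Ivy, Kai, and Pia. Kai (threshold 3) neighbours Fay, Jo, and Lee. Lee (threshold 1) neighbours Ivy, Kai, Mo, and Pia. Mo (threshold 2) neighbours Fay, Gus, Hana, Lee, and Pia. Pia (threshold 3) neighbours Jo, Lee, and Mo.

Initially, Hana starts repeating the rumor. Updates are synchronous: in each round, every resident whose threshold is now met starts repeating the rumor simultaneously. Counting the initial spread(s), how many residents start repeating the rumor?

2

Round 1 — Hana starts repeating the rumor (initial).
Round 2 — checking thresholds:
  Dee: 1 of 2 neighbours ≥ 1, starts repeating the rumor.
  Ivy: 1 of 6 neighbours < 3, not yet.
  Mo: 1 of 5 neighbours < 2, not yet.
Round 3 — no new spreads; cascade stops.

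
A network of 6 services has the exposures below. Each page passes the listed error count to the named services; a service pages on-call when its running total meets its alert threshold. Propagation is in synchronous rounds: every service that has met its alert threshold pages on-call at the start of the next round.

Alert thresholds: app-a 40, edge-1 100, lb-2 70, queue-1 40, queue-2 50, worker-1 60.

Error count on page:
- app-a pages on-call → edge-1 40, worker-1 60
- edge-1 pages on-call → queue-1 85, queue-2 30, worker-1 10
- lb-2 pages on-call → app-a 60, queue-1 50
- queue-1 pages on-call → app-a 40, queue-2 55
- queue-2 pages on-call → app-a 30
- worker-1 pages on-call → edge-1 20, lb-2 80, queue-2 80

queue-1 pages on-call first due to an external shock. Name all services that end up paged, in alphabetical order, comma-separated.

Round 1 — queue-1 pages on-call (initial).
  app-a: +40 → 40 ≥ 40
  queue-2: +55 → 55 ≥ 50
Round 2 — app-a, queue-2 page on-call.
  edge-1: +40 → 40 < 100
  worker-1: +60 → 60 ≥ 60
Round 3 — worker-1 pages on-call.
  edge-1: +20 → 60 < 100
  lb-2: +80 → 80 ≥ 70
Round 4 — lb-2 pages on-call.
No further pages.

app-a, lb-2, queue-1, queue-2, worker-1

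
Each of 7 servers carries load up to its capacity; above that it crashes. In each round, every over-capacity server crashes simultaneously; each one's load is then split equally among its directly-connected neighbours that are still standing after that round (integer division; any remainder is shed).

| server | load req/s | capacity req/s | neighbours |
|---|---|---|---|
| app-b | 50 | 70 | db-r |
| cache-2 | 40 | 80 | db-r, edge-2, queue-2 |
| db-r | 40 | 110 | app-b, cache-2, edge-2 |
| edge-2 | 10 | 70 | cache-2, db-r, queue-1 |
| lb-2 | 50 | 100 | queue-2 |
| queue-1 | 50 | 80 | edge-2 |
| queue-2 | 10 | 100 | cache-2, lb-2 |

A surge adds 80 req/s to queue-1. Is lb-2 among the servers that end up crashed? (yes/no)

no

Round 1 — queue-1 at 130 > 80. queue-1 crashes.
  queue-1 sheds 130 req/s to edge-2: 130 each.
    edge-2: 10+130 = 140 > 70
Round 2 — edge-2 crashes.
  edge-2 sheds 140 req/s to cache-2, db-r: 70 each.
    cache-2: 40+70 = 110 > 80
    db-r: 40+70 = 110 ≤ 110
Round 3 — cache-2 crashes.
  cache-2 sheds 110 req/s to db-r, queue-2: 55 each.
    db-r: 110+55 = 165 > 110
    queue-2: 10+55 = 65 ≤ 100
Round 4 — db-r crashes.
  db-r sheds 165 req/s to app-b: 165 each.
    app-b: 50+165 = 215 > 70
Round 5 — app-b crashes.
  app-b sheds 215 req/s: no online neighbours, lost.
No further crashes.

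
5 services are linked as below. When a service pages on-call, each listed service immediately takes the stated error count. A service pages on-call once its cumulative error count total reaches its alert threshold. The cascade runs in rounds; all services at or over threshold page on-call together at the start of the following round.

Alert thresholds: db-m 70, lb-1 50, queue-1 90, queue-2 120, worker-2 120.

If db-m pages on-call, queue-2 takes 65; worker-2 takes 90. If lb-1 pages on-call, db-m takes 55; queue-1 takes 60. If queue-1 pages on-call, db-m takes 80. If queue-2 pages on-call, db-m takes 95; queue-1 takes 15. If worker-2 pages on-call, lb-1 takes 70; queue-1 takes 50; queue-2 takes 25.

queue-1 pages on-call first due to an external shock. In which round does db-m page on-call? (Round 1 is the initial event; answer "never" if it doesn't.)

2

Round 1 — queue-1 pages on-call (initial).
  db-m: +80 → 80 ≥ 70
Round 2 — db-m pages on-call.
  queue-2: +65 → 65 < 120
  worker-2: +90 → 90 < 120
No further pages.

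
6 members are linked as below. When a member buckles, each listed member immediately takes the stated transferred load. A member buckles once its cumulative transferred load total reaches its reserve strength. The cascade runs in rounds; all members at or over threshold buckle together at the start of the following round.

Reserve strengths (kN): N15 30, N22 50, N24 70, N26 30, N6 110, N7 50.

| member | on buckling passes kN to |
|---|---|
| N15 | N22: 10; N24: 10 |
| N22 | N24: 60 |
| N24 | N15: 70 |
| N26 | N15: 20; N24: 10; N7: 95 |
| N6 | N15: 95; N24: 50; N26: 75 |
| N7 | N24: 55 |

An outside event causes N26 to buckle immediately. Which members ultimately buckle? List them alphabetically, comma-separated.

N26, N7

Round 1 — N26 buckles (initial).
  N15: +20 → 20 < 30
  N24: +10 → 10 < 70
  N7: +95 → 95 ≥ 50
Round 2 — N7 buckles.
  N24: +55 → 65 < 70
No further bucklings.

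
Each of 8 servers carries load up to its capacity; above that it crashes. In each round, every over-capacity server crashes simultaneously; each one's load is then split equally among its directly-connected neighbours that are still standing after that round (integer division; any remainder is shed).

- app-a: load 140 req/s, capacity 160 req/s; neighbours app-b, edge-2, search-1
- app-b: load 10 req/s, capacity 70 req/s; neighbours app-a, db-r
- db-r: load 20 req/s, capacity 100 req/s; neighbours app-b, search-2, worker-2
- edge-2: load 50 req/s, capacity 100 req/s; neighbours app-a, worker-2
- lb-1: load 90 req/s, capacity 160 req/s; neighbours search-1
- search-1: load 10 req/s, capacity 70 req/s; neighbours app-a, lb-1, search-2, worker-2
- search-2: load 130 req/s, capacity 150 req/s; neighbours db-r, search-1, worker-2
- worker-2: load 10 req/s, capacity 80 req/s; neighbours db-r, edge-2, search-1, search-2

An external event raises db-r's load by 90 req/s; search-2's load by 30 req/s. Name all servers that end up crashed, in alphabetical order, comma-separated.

app-a, app-b, db-r, edge-2, search-1, search-2, worker-2

Round 1 — db-r at 110 > 100; search-2 at 160 > 150. db-r, search-2 crash.
  db-r sheds 110 req/s to app-b, worker-2: 55 each.
    app-b: 10+55 = 65 ≤ 70
    worker-2: 10+55 = 65 ≤ 80
  search-2 sheds 160 req/s to search-1, worker-2: 80 each.
    search-1: 10+80 = 90 > 70
    worker-2: 65+80 = 145 > 80
Round 2 — search-1, worker-2 crash.
  search-1 sheds 90 req/s to app-a, lb-1: 45 each.
    app-a: 140+45 = 185 > 160
    lb-1: 90+45 = 135 ≤ 160
  worker-2 sheds 145 req/s to edge-2: 145 each.
    edge-2: 50+145 = 195 > 100
Round 3 — app-a, edge-2 crash.
  app-a sheds 185 req/s to app-b: 185 each.
    app-b: 65+185 = 250 > 70
  edge-2 sheds 195 req/s: no online neighbours, lost.
Round 4 — app-b crashes.
  app-b sheds 250 req/s: no online neighbours, lost.
No further crashes.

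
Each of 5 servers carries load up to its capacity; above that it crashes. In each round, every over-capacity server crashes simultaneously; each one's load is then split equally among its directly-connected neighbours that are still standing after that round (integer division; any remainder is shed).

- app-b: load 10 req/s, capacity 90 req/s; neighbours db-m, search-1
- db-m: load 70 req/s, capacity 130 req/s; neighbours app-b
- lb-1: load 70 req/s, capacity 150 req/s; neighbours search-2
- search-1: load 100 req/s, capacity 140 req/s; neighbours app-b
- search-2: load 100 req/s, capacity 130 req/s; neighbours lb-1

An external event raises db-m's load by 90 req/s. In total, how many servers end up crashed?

Round 1 — db-m at 160 > 130. db-m crashes.
  db-m sheds 160 req/s to app-b: 160 each.
    app-b: 10+160 = 170 > 90
Round 2 — app-b crashes.
  app-b sheds 170 req/s to search-1: 170 each.
    search-1: 100+170 = 270 > 140
Round 3 — search-1 crashes.
  search-1 sheds 270 req/s: no online neighbours, lost.
No further crashes.

3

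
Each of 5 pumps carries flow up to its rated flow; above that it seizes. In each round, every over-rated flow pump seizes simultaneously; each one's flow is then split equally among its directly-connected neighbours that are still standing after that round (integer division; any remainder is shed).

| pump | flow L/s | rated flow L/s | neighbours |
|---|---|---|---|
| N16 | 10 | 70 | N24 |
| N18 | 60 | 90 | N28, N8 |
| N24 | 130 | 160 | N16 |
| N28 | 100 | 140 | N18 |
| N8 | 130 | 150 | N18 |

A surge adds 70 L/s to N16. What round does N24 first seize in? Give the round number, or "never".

Round 1 — N16 at 80 > 70. N16 seizes.
  N16 sheds 80 L/s to N24: 80 each.
    N24: 130+80 = 210 > 160
Round 2 — N24 seizes.
  N24 sheds 210 L/s: no online neighbours, lost.
No further seizures.

2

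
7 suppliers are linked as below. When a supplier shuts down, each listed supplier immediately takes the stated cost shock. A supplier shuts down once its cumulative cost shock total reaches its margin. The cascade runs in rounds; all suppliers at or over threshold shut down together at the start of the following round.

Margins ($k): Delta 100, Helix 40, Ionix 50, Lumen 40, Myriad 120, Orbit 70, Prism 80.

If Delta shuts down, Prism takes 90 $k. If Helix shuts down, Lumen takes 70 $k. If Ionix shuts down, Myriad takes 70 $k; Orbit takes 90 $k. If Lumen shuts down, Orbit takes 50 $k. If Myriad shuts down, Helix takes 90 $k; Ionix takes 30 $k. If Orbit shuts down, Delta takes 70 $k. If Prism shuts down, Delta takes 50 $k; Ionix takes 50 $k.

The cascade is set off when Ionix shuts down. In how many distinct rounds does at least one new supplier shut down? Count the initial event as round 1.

2

Round 1 — Ionix shuts down (initial).
  Myriad: +70 → 70 < 120
  Orbit: +90 → 90 ≥ 70
Round 2 — Orbit shuts down.
  Delta: +70 → 70 < 100
No further shutdowns.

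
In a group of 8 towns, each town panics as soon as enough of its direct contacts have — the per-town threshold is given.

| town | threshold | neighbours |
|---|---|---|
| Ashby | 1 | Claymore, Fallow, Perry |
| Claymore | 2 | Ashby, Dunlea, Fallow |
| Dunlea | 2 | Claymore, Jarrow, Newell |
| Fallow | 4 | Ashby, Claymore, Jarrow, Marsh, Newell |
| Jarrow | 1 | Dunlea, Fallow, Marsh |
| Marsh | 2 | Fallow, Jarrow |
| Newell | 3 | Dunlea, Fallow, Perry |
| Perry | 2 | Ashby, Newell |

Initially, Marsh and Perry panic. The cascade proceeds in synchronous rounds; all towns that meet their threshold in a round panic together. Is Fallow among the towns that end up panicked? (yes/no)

Round 1 — Marsh, Perry panic (initial).
Round 2 — checking thresholds:
  Ashby: 1 of 3 neighbours ≥ 1, panics.
  Fallow: 1 of 5 neighbours < 4, not yet.
  Jarrow: 1 of 3 neighbours ≥ 1, panics.
  Newell: 1 of 3 neighbours < 3, not yet.
Round 3 — no new panics; cascade stops.

no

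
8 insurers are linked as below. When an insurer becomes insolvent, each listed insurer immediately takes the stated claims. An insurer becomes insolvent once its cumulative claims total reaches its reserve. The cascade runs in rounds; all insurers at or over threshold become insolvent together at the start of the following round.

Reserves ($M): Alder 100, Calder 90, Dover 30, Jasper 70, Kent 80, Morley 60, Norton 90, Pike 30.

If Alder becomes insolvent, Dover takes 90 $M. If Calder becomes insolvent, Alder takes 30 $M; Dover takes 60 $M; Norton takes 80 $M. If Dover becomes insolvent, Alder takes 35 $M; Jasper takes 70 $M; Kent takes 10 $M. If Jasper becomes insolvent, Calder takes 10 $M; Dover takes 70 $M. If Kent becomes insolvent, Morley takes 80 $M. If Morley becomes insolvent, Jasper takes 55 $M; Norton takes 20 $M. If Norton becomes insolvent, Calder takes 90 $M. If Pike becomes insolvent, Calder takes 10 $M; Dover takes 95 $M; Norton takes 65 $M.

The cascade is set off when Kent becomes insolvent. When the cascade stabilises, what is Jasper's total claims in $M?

Round 1 — Kent becomes insolvent (initial).
  Morley: +80 → 80 ≥ 60
Round 2 — Morley becomes insolvent.
  Jasper: +55 → 55 < 70
  Norton: +20 → 20 < 90
No further insolvencies.

55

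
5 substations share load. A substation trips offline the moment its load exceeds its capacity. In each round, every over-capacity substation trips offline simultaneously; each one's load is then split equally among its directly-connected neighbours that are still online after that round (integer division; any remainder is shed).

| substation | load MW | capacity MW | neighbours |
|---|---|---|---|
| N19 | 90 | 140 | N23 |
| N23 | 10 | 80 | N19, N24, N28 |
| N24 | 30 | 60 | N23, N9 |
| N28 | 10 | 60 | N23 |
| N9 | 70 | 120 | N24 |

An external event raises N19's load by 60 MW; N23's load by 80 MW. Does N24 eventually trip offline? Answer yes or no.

yes

Round 1 — N19 at 150 > 140; N23 at 90 > 80. N19, N23 trip offline.
  N19 sheds 150 MW: no online neighbours, lost.
  N23 sheds 90 MW to N24, N28: 45 each.
    N24: 30+45 = 75 > 60
    N28: 10+45 = 55 ≤ 60
Round 2 — N24 trips offline.
  N24 sheds 75 MW to N9: 75 each.
    N9: 70+75 = 145 > 120
Round 3 — N9 trips offline.
  N9 sheds 145 MW: no online neighbours, lost.
No further trips.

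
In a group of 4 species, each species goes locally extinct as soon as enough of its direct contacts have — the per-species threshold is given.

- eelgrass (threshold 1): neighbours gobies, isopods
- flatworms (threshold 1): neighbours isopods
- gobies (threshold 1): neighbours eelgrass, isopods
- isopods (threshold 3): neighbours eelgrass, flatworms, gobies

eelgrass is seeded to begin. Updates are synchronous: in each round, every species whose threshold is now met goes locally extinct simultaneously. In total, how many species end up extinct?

2

Round 1 — eelgrass goes locally extinct (initial).
Round 2 — checking thresholds:
  gobies: 1 of 2 neighbours ≥ 1, goes locally extinct.
  isopods: 1 of 3 neighbours < 3, below threshold.
Round 3 — no new extinctions; cascade stops.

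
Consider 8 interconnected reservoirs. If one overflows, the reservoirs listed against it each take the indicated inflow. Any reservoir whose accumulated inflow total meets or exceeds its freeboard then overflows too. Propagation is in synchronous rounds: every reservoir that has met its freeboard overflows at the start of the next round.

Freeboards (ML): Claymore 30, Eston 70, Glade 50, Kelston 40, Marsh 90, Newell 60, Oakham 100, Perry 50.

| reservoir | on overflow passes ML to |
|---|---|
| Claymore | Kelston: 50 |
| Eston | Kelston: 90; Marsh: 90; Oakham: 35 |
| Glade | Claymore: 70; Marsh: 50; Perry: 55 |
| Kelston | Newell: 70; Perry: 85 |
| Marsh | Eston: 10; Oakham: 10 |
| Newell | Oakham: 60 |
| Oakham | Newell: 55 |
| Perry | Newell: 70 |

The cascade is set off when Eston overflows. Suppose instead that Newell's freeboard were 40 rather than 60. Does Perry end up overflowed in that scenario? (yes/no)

yes

With Newell's freeboard at 40:
Round 1 — Eston overflows (initial).
  Kelston: +90 → 90 ≥ 40
  Marsh: +90 → 90 ≥ 90
  Oakham: +35 → 35 < 100
Round 2 — Kelston, Marsh overflow.
  Newell: +70 → 70 ≥ 40
  Oakham: +10 → 45 < 100
  Perry: +85 → 85 ≥ 50
Round 3 — Newell, Perry overflow.
  Oakham: +60 → 105 ≥ 100
Round 4 — Oakham overflows.
No further overflows.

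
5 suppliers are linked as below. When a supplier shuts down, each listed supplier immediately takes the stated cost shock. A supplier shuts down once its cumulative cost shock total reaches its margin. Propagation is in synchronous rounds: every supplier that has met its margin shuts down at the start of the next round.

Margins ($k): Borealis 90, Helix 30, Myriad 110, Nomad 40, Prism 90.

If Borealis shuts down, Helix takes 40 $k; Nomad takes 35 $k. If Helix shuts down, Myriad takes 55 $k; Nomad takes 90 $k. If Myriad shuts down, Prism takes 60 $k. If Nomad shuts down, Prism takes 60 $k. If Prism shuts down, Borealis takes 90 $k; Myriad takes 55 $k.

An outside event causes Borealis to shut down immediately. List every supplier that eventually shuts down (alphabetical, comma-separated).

Round 1 — Borealis shuts down (initial).
  Helix: +40 → 40 ≥ 30
  Nomad: +35 → 35 < 40
Round 2 — Helix shuts down.
  Myriad: +55 → 55 < 110
  Nomad: +90 → 125 ≥ 40
Round 3 — Nomad shuts down.
  Prism: +60 → 60 < 90
No further shutdowns.

Borealis, Helix, Nomad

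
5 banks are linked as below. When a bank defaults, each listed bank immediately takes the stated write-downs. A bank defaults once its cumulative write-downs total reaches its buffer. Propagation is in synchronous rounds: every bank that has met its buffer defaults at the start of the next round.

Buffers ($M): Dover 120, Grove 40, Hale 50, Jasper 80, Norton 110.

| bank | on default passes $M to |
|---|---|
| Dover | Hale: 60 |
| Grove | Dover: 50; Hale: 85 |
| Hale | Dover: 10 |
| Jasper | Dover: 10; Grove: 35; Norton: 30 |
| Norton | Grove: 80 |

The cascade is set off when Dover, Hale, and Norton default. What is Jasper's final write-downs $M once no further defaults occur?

Round 1 — Dover, Hale, Norton default (initial).
  Grove: +80 → 80 ≥ 40
Round 2 — Grove defaults.
No further defaults.

0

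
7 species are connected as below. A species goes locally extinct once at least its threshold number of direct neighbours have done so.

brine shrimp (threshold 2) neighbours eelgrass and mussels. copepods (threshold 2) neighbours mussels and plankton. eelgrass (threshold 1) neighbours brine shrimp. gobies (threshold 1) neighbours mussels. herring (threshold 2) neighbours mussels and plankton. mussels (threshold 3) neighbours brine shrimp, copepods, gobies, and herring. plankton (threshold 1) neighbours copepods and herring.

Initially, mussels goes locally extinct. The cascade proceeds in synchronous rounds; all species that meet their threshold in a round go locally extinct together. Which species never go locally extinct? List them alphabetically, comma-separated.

brine shrimp, copepods, eelgrass, herring, plankton

Round 1 — mussels goes locally extinct (initial).
Round 2 — checking thresholds:
  brine shrimp: 1 of 2 neighbours < 2, below threshold.
  copepods: 1 of 2 neighbours < 2, below threshold.
  gobies: 1 of 1 neighbours ≥ 1, goes locally extinct.
  herring: 1 of 2 neighbours < 2, below threshold.
Round 3 — no new extinctions; cascade stops.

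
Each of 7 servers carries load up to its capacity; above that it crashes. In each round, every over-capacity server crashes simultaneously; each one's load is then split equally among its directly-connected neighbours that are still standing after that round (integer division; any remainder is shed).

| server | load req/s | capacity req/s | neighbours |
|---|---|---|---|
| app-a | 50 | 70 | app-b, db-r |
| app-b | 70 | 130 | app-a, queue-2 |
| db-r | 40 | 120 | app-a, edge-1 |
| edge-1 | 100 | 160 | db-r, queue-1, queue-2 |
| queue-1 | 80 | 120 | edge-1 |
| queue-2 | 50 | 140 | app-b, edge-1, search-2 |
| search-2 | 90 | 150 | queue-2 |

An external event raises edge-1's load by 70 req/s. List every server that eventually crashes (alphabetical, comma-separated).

edge-1, queue-1

Round 1 — edge-1 at 170 > 160. edge-1 crashes.
  edge-1 sheds 170 req/s to db-r, queue-1, queue-2: 56 each (2 lost).
    db-r: 40+56 = 96 ≤ 120
    queue-1: 80+56 = 136 > 120
    queue-2: 50+56 = 106 ≤ 140
Round 2 — queue-1 crashes.
  queue-1 sheds 136 req/s: no online neighbours, lost.
No further crashes.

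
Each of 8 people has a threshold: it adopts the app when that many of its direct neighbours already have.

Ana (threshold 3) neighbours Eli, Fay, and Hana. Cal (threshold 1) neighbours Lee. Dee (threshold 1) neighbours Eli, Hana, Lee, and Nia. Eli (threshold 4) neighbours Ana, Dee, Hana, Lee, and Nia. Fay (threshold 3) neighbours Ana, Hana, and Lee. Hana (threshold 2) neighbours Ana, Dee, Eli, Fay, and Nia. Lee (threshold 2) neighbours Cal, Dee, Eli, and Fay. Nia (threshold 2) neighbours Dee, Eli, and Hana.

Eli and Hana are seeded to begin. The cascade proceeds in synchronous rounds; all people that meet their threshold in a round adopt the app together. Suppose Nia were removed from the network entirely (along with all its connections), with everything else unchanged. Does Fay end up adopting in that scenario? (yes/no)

no

With Nia removed:
Round 1 — Eli, Hana adopt the app (initial).
Round 2 — checking thresholds:
  Ana: 2 of 3 neighbours < 3, not yet.
  Dee: 2 of 3 neighbours ≥ 1, adopts the app.
  Fay: 1 of 3 neighbours < 3, not yet.
  Lee: 1 of 4 neighbours < 2, not yet.
Round 3 — checking thresholds:
  Ana: 2 of 3 neighbours < 3, not yet.
  Fay: 1 of 3 neighbours < 3, not yet.
  Lee: 2 of 4 neighbours ≥ 2, adopts the app.
Round 4 — checking thresholds:
  Ana: 2 of 3 neighbours < 3, not yet.
  Cal: 1 of 1 neighbours ≥ 1, adopts the app.
  Fay: 2 of 3 neighbours < 3, not yet.
Round 5 — no new adoptions; cascade stops.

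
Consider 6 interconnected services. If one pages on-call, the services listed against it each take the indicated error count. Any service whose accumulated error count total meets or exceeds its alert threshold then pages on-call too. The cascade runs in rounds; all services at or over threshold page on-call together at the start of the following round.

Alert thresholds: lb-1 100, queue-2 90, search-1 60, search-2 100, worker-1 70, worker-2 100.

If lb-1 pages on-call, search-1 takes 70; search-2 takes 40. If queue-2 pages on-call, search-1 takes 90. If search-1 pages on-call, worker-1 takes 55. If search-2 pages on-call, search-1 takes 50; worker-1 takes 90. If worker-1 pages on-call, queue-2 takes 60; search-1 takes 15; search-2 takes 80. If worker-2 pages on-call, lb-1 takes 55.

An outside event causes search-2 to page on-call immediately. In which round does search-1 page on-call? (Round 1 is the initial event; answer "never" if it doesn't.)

Round 1 — search-2 pages on-call (initial).
  search-1: +50 → 50 < 60
  worker-1: +90 → 90 ≥ 70
Round 2 — worker-1 pages on-call.
  queue-2: +60 → 60 < 90
  search-1: +15 → 65 ≥ 60
Round 3 — search-1 pages on-call.
No further pages.

3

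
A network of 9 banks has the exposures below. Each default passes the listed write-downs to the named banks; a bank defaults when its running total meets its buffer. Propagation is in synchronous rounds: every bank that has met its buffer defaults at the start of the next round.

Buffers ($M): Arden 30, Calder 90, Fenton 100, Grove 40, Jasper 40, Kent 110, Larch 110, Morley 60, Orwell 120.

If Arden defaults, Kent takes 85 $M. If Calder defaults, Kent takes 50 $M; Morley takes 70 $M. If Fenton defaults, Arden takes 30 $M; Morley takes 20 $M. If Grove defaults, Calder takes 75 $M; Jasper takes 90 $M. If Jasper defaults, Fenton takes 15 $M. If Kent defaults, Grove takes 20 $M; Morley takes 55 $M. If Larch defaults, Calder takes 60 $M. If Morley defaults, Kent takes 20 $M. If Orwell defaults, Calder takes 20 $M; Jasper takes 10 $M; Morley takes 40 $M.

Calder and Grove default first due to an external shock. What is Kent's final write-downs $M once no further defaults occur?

70

Round 1 — Calder, Grove default (initial).
  Jasper: +90 → 90 ≥ 40
  Kent: +50 → 50 < 110
  Morley: +70 → 70 ≥ 60
Round 2 — Jasper, Morley default.
  Fenton: +15 → 15 < 100
  Kent: +20 → 70 < 110
No further defaults.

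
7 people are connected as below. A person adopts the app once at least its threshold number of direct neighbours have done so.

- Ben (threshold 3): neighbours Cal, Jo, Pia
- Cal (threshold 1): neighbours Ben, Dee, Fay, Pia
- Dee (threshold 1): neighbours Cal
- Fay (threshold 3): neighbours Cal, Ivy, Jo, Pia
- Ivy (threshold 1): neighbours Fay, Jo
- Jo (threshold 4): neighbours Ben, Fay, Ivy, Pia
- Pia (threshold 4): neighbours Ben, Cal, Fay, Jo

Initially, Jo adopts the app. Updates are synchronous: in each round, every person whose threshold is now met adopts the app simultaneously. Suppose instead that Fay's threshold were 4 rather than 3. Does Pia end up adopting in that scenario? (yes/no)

no

With Fay's threshold at 4:
Round 1 — Jo adopts the app (initial).
Round 2 — checking thresholds:
  Ben: 1 of 3 neighbours < 3, holds.
  Fay: 1 of 4 neighbours < 4, holds.
  Ivy: 1 of 2 neighbours ≥ 1, adopts the app.
  Pia: 1 of 4 neighbours < 4, holds.
Round 3 — no new adoptions; cascade stops.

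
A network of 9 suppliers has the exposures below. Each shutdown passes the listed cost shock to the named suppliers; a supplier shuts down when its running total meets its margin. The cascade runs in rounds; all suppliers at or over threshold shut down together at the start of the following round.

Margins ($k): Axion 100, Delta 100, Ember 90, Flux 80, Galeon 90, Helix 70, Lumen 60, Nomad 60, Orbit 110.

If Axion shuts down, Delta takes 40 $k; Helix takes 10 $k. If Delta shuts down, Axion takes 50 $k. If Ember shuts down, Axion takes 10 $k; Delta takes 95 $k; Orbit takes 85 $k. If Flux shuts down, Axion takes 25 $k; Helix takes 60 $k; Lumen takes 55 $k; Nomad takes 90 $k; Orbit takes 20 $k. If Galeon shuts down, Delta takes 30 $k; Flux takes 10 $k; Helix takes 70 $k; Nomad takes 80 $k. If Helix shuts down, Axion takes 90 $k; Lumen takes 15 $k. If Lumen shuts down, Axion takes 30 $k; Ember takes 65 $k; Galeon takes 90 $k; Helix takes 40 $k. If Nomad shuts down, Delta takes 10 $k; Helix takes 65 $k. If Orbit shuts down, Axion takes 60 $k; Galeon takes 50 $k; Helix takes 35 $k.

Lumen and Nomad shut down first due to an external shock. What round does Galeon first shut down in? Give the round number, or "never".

2

Round 1 — Lumen, Nomad shut down (initial).
  Axion: +30 → 30 < 100
  Delta: +10 → 10 < 100
  Ember: +65 → 65 < 90
  Galeon: +90 → 90 ≥ 90
  Helix: +40+65 → 105 ≥ 70
Round 2 — Galeon, Helix shut down.
  Axion: +90 → 120 ≥ 100
  Delta: +30 → 40 < 100
  Flux: +10 → 10 < 80
Round 3 — Axion shuts down.
  Delta: +40 → 80 < 100
No further shutdowns.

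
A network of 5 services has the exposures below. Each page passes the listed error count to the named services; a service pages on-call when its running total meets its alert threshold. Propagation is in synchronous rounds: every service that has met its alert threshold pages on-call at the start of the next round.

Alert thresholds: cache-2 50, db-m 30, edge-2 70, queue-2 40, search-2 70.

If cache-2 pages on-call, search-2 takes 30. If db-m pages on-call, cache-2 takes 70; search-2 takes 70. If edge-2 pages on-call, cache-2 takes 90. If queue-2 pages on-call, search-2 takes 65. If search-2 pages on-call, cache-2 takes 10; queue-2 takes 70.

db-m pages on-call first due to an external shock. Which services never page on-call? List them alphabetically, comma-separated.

Round 1 — db-m pages on-call (initial).
  cache-2: +70 → 70 ≥ 50
  search-2: +70 → 70 ≥ 70
Round 2 — cache-2, search-2 page on-call.
  queue-2: +70 → 70 ≥ 40
Round 3 — queue-2 pages on-call.
No further pages.

edge-2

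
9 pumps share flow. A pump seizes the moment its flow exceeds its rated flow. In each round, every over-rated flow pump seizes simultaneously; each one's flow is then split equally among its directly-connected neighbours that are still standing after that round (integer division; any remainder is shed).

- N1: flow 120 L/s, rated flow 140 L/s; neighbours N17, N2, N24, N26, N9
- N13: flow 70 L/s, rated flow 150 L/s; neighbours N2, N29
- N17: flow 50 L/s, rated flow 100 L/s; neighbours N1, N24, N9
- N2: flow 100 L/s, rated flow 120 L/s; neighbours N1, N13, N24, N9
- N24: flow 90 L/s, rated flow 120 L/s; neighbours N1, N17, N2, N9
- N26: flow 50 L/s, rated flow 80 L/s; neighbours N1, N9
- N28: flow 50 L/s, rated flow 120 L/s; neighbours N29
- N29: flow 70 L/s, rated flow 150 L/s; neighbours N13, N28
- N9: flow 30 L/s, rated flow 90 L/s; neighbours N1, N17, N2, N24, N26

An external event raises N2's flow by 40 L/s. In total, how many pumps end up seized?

6

Round 1 — N2 at 140 > 120. N2 seizes.
  N2 sheds 140 L/s to N1, N13, N24, N9: 35 each.
    N1: 120+35 = 155 > 140
    N13: 70+35 = 105 ≤ 150
    N24: 90+35 = 125 > 120
    N9: 30+35 = 65 ≤ 90
Round 2 — N1, N24 seize.
  N1 sheds 155 L/s to N17, N26, N9: 51 each (2 lost).
    N17: 50+51 = 101 > 100
    N26: 50+51 = 101 > 80
    N9: 65+51 = 116 > 90
  N24 sheds 125 L/s to N17, N9: 62 each (1 lost).
    N17: 101+62 = 163 > 100
    N9: 116+62 = 178 > 90
Round 3 — N17, N26, N9 seize.
  N17 sheds 163 L/s: no online neighbours, lost.
  N26 sheds 101 L/s: no online neighbours, lost.
  N9 sheds 178 L/s: no online neighbours, lost.
No further seizures.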